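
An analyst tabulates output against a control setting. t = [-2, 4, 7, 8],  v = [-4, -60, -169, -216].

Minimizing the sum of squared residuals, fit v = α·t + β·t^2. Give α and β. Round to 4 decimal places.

α = -3.5274, β = -2.9351

The normal equations are: 133·α + 911·β = -3143;  911·α + 6769·β = -23081.
(Σt·t = 133, Σt·t^2 = 911, Σt^2·t^2 = 6769, Σt·v = -3143, Σt^2·v = -23081.)
Eliminating β: 6769·(row 1) − 911·(row 2) gives 70356·α = 6769·(-3143) − 911·(-23081) = -248176, so α = -62044/17589.
Then β = ((-23081) − 911·(-62044/17589))/6769 = -51625/17589.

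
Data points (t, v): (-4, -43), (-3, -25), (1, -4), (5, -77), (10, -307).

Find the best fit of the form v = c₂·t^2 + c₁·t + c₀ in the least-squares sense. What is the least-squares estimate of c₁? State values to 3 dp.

Sums needed: Σt^2·t^2 = 10963, Σt^2·t = 1035, Σt^2 = 151, Σt·t = 151, Σt = 9, Σ1 = 5.
Moment sums: Σt^2·v = -33542, Σt·v = -3212, Σv = -456.
MᵀM·[c₂, c₁, c₀]ᵀ = Mᵀv becomes [[10963, 1035, 151]; [1035, 151, 9]; [151, 9, 5]]·[c₂, c₁, c₀]ᵀ = [-33542, -3212, -456]ᵀ.
Inverting the 3×3 Gram matrix, [c₂, c₁, c₀]ᵀ = [-1050175/350779, -276626/350779, 20197/31889]ᵀ.

c₁ = -0.789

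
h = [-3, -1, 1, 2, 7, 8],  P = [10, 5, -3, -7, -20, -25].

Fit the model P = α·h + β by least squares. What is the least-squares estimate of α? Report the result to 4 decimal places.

α = -3.1329

Forming MᵀM = [[128, 14]; [14, 6]] and MᵀP = [-392, -40]ᵀ gives MᵀM·[α, β]ᵀ = MᵀP.
Determinant 128·6 − 14² = 572.
α = ((-392)·6 − 14·(-40))/572 = -448/143; β = (128·(-40) − 14·(-392))/572 = 92/143.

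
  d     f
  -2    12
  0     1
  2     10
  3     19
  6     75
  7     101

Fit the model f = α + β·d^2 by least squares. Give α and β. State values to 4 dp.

AᵀA·[α, β]ᵀ = Aᵀf reads: 6·α + 102·β = 218;  102·α + 3810·β = 7908.
Determinant 6·3810 − 102² = 12456.
α = (218·3810 − 102·7908)/12456 = 1997/1038; β = (6·7908 − 102·218)/12456 = 2101/1038.

α = 1.9239, β = 2.0241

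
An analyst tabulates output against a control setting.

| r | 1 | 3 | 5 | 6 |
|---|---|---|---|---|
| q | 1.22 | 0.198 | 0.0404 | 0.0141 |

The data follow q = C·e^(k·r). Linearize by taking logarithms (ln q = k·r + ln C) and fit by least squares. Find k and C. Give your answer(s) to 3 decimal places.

Let Y = ln q. Fitting Y = k·r + ln C by least squares:
Over the data: Σr = 15.0000, Σ(r)² = 71.0000, Σln q = -8.8911, Σr·ln q = -46.2737.
Normal system: [[71.0000, 15.0000]; [15.0000, 4]]·[k, ln C]ᵀ = [-46.2737, -8.8911]ᵀ.
Δ = 71.0000·4 − (15.0000)² = 59.0000; k = (-46.2737·4 − 15.0000·-8.8911)/59.0000 = -0.87674, ln C = (71.0000·-8.8911 − 15.0000·-46.2737)/59.0000 = 1.06499, so C = exp(1.06499) = 2.90082.

k = -0.877, C = 2.901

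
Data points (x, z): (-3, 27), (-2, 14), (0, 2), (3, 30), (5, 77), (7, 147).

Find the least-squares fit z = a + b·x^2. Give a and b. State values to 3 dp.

From the data, Σ1 = 6, Σx^2 = 96, Σx^2·x^2 = 3204.
Right-hand side: Σz = 297, Σx^2·z = 9697.
MᵀM·[a, b]ᵀ = Mᵀz becomes [[6, 96]; [96, 3204]]·[a, b]ᵀ = [297, 9697]ᵀ.
Δ = 6·3204 − 96² = 10008.
a = (297·3204 − 96·9697)/10008 = 1723/834; b = (6·9697 − 96·297)/10008 = 4945/1668.

a = 2.066, b = 2.965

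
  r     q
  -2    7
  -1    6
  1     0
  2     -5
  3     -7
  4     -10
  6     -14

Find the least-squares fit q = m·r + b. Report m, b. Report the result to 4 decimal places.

m = -2.8232, b = 1.9573

Sums needed: Σr·r = 71, Σr = 13, Σ1 = 7.
And Σr·q = -175, Σq = -23.
Normal equations: [[71, 13]; [13, 7]]·[m, b]ᵀ = [-175, -23]ᵀ.
det = 71·7 − 13² = 328.
m = ((-175)·7 − 13·(-23))/328 = -463/164; b = (71·(-23) − 13·(-175))/328 = 321/164.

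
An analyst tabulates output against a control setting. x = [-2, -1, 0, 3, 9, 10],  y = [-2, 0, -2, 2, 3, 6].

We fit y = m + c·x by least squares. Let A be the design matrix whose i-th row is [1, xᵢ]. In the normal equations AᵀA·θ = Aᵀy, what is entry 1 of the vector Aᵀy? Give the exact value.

Entry 1 ↔ basis 1, so (Aᵀy)_{1} = Σᵢ yᵢ = (1)·(-2) + (1)·(0) + (1)·(-2) + (1)·(2) + (1)·(3) + (1)·(6) = 7.

7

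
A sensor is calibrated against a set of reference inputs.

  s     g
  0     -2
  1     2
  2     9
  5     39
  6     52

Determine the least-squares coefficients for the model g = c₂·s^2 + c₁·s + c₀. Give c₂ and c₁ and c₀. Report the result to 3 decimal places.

c₂ = 0.876, c₁ = 3.819, c₀ = -2.251

With design matrix M, MᵀM = [[1938, 350, 66]; [350, 66, 14]; [66, 14, 5]] and Mᵀg = [2885, 527, 100]ᵀ.
Inverting the 3×3 Gram matrix, [c₂, c₁, c₀]ᵀ = [711/812, 443/116, -457/203]ᵀ.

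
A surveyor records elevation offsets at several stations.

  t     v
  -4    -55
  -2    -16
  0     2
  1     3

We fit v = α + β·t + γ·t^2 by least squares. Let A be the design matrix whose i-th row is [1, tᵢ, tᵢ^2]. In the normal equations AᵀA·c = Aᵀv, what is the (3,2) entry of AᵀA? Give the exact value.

Row 3 ↔ basis t^2, column 2 ↔ basis t, so (AᵀA)_{3,2} = Σᵢ (t^2)·(t) = (16)·(-4) + (4)·(-2) + (0)·(0) + (1)·(1) = -71.

-71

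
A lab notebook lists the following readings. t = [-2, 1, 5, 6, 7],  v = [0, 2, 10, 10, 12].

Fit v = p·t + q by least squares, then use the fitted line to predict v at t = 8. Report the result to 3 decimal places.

Normal-equation sums: Σt·t = 115, Σt = 17, Σ1 = 5.
And Σt·v = 196, Σv = 34.
MᵀM·[p, q]ᵀ = Mᵀv becomes [[115, 17]; [17, 5]]·[p, q]ᵀ = [196, 34]ᵀ.
Eliminating q: 5·(row 1) − 17·(row 2) gives 286·p = 5·196 − 17·34 = 402, so p = 201/143.
Then q = (34 − 17·(201/143))/5 = 289/143.
At t = 8: v̂ = (201/143)·(8) + (289/143)·(1) = 1897/143.

v̂ = 13.266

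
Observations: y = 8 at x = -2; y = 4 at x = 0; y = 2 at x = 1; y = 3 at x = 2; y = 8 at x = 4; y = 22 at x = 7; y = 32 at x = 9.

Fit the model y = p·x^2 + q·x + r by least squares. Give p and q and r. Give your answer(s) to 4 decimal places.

p = 0.4636, q = -0.8971, r = 3.7118

Compute the Gram sums: Σx^2·x^2 = 9251, Σx^2·x = 1137, Σx^2 = 155, Σx·x = 155, Σx = 21, Σ1 = 7.
Moment sums: Σx^2·y = 3844, Σx·y = 466, Σy = 79.
Normal equations: [[9251, 1137, 155]; [1137, 155, 21]; [155, 21, 7]]·[p, q, r]ᵀ = [3844, 466, 79]ᵀ.
Solving the 3×3 system (Gaussian elimination) gives p = 67945/146564, q = -131477/146564, r = 272007/73282.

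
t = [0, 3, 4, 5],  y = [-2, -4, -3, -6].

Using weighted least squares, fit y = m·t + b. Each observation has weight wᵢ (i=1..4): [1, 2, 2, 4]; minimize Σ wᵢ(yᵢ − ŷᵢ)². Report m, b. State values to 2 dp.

Entries of XᵀWX: Σwᵢ·t·t = 150, Σwᵢ·t = 34, Σwᵢ·1 = 9.
And Σwᵢ·t·y = -168, Σwᵢ·y = -40.
XᵀWX·[m, b]ᵀ = XᵀWy becomes [[150, 34]; [34, 9]]·[m, b]ᵀ = [-168, -40]ᵀ.
Determinant 150·9 − 34² = 194.
m = ((-168)·9 − 34·(-40))/194 = -76/97; b = (150·(-40) − 34·(-168))/194 = -144/97.

m = -0.78, b = -1.48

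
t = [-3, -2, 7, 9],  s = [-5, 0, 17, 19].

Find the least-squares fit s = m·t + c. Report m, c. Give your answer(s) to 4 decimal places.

m = 1.9490, c = 2.3902

Entries of MᵀM: Σt·t = 143, Σt = 11, Σ1 = 4.
And Σt·s = 305, Σs = 31.
MᵀM·[m, c]ᵀ = Mᵀs becomes [[143, 11]; [11, 4]]·[m, c]ᵀ = [305, 31]ᵀ.
det = 143·4 − 11² = 451.
m = (305·4 − 11·31)/451 = 879/451; c = (143·31 − 11·305)/451 = 98/41.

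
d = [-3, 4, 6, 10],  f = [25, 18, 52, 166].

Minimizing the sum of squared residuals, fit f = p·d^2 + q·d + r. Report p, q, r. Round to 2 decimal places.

Normal-equation sums: Σd^2·d^2 = 11633, Σd^2·d = 1253, Σd^2 = 161, Σd·d = 161, Σd = 17, Σ1 = 4.
Right-hand side: Σd^2·f = 18985, Σd·f = 1969, Σf = 261.
Solving the 3×3 system (Gaussian elimination) gives p = 17573/8922, q = -130927/44610, r = -11554/7435.

p = 1.97, q = -2.93, r = -1.55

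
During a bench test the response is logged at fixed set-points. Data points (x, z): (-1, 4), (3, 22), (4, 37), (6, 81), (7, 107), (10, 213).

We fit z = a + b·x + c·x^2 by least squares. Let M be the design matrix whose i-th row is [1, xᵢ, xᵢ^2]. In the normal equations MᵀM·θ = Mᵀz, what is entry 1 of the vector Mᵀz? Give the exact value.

Entry 1 ↔ basis 1, so (Mᵀz)_{1} = Σᵢ zᵢ = (1)·(4) + (1)·(22) + (1)·(37) + (1)·(81) + (1)·(107) + (1)·(213) = 464.

464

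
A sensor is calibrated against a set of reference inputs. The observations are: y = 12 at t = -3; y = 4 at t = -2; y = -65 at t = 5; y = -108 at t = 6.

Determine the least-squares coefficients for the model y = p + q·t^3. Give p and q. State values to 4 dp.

Entries of XᵀX: Σ1 = 4, Σt^3 = 306, Σt^3·t^3 = 63074.
Moment sums: Σy = -157, Σt^3·y = -31809.
XᵀX·[p, q]ᵀ = Xᵀy becomes [[4, 306]; [306, 63074]]·[p, q]ᵀ = [-157, -31809]ᵀ.
Determinant 4·63074 − 306² = 158660.
p = ((-157)·63074 − 306·(-31809))/158660 = -42266/39665; q = (4·(-31809) − 306·(-157))/158660 = -39597/79330.

p = -1.0656, q = -0.4991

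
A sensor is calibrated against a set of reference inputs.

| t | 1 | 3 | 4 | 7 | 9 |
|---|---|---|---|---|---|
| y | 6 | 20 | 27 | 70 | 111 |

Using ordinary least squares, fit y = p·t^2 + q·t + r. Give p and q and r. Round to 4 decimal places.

The normal system XᵀX·[p, q, r]ᵀ = Xᵀy is [[9300, 1164, 156]; [1164, 156, 24]; [156, 24, 5]]·[p, q, r]ᵀ = [13039, 1663, 234]ᵀ.
Row-reducing yields p = 347/294, q = 239/196, r = 202/49.

p = 1.1803, q = 1.2194, r = 4.1224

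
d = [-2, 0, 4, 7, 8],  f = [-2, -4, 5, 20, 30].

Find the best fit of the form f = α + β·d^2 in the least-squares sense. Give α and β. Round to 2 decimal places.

The normal equations are: 5·α + 133·β = 49;  133·α + 6769·β = 2972.
(Σ1 = 5, Σd^2 = 133, Σd^2·d^2 = 6769, Σf = 49, Σd^2·f = 2972.)
Δ = 5·6769 − 133² = 16156.
α = (49·6769 − 133·2972)/16156 = -9085/2308; β = (5·2972 − 133·49)/16156 = 8343/16156.

α = -3.94, β = 0.52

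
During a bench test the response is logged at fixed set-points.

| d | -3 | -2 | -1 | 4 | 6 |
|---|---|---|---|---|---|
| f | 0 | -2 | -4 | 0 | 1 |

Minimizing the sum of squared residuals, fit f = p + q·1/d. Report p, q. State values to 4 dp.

p = 0.0119, q = 3.5714

With design matrix M, MᵀM = [[5, -17/12]; [-17/12, 209/144]] and Mᵀf = [-5, 31/6]ᵀ.
Determinant 5·(209/144) − (-17/12)² = 21/4.
p = ((-5)·(209/144) − (-17/12)·(31/6))/(21/4) = 1/84; q = (5·(31/6) − (-17/12)·(-5))/(21/4) = 25/7.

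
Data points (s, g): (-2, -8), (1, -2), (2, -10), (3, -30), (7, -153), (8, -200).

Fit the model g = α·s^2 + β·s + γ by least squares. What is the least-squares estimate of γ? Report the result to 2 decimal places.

γ = 2.22

Setting ∂/∂α … = 0 gives: 6611·α + 883·β + 131·γ = -20641;  883·α + 131·β + 19·γ = -2767;  131·α + 19·β + 6·γ = -403.
Row-reducing yields α = -422585/139512, β = -143279/139512, γ = 12900/5813.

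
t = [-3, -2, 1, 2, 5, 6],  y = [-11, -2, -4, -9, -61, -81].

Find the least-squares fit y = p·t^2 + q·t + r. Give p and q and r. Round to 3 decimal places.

Setting ∂/∂p … = 0 gives: 2035·p + 315·q + 79·r = -4588;  315·p + 79·q + 9·r = -776;  79·p + 9·q + 6·r = -168.
Inverting the 3×3 Gram matrix, [p, q, r]ᵀ = [-603/304, -623/304, 181/152]ᵀ.

p = -1.984, q = -2.049, r = 1.191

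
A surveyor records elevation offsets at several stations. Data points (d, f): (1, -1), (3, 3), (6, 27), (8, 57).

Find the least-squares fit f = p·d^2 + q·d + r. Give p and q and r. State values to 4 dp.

MᵀM·[p, q, r]ᵀ = Mᵀf reads: 5474·p + 756·q + 110·r = 4646;  756·p + 110·q + 18·r = 626;  110·p + 18·q + 4·r = 86.
Inverting the 3×3 Gram matrix, [p, q, r]ᵀ = [13/10, -1003/290, 381/290]ᵀ.

p = 1.3000, q = -3.4586, r = 1.3138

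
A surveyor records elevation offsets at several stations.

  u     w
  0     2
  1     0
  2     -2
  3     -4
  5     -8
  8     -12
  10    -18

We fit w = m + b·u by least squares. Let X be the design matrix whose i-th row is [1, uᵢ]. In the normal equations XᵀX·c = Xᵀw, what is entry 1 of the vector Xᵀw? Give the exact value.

-42

Entry 1 ↔ basis 1, so (Xᵀw)_{1} = Σᵢ wᵢ = (1)·(2) + (1)·(0) + (1)·(-2) + (1)·(-4) + (1)·(-8) + (1)·(-12) + (1)·(-18) = -42.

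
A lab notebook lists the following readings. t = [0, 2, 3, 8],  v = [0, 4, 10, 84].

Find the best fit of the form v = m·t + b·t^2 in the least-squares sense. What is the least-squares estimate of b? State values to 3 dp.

b = 1.427

The normal system XᵀX·[m, b]ᵀ = Xᵀv is [[77, 547]; [547, 4193]]·[m, b]ᵀ = [710, 5482]ᵀ.
Determinant 77·4193 − 547² = 23652.
m = (710·4193 − 547·5482)/23652 = -1802/1971; b = (77·5482 − 547·710)/23652 = 2812/1971.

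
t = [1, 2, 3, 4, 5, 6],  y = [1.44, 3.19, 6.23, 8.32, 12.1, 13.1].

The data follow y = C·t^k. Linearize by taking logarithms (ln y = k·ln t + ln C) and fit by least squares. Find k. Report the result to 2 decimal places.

k = 1.28

Let Y = ln y. Fitting Y = k·ln t + ln C by least squares:
Over the data: Σln t = 6.5793, Σ(ln t)² = 9.4099, Σln y = 10.5385, Σln t·ln y = 14.3731.
Normal system: [[9.4099, 6.5793]; [6.5793, 6]]·[k, ln C]ᵀ = [14.3731, 10.5385]ᵀ.
Slope k = (n·Σln t·ln y − Σln t·Σln y)/(n·Σ(ln t)² − (Σln t)²) = (6·14.3731 − 6.5793·10.5385)/13.1729 = 1.28316; ln C = (Σln y − k·Σln t)/n = 0.34938.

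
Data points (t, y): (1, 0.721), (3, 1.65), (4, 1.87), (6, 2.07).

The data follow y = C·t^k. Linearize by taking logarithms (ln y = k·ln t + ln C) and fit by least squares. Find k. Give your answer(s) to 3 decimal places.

Let Y = ln y. Fitting Y = k·ln t + ln C by least squares:
Sums: Σln t = 4.2767, Σ(ln t)² = 6.3392, Σln y = 1.5271, Σln t·ln y = 2.7215.
Normal system: [[6.3392, 4.2767]; [4.2767, 4]]·[k, ln C]ᵀ = [2.7215, 1.5271]ᵀ.
Solving (det = 7.0668): k = 0.61624, ln C = -0.27708.

k = 0.616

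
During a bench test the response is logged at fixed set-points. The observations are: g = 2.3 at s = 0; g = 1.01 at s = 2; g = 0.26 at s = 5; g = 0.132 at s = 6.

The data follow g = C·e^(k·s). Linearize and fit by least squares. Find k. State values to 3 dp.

k = -0.468

Let Y = ln g. Fitting Y = k·s + ln C by least squares:
Σs = 13.0000, Σ(s)² = 65.0000, Σln g = -2.5292, Σs·ln g = -18.8652.
Equations: 65.0000·k + 13.0000·ln C = -18.8652;  13.0000·k + 4·ln C = -2.5292.
Δ = 65.0000·4 − (13.0000)² = 91.0000; k = (-18.8652·4 − 13.0000·-2.5292)/91.0000 = -0.46793, ln C = (65.0000·-2.5292 − 13.0000·-18.8652)/91.0000 = 0.88848.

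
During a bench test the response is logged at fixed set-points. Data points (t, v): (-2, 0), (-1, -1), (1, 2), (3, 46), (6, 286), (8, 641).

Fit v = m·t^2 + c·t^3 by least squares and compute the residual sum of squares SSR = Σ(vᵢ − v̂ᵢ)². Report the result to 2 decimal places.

The normal equations are: 5491·m + 40755·c = 51735;  40755·m + 309595·c = 391213.
Determinant 5491·309595 − 40755² = 39016120.
m = (51735·309595 − 40755·391213)/39016120 = 51057/27284; c = (5491·391213 − 40755·51735)/39016120 = 1044491/1026740.
Residuals: 3184903/4877015, -18084243/9754030, -4333741/4877015, 16497541/9754030, -5373271/4877015, 1872423/4877015; SSR = 86571439/9754030.

SSR = 8.88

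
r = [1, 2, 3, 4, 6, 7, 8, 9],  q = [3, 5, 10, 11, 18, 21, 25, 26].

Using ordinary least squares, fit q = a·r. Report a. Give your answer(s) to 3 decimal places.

a = 2.985

Compute the Gram sums: Σr·r = 260.
For Aᵀq: Σr·q = 776.
a = 776/260 = 2.98462.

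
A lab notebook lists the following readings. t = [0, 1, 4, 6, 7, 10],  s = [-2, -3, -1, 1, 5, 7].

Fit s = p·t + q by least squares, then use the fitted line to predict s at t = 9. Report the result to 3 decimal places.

From the data, Σt·t = 202, Σt = 28, Σ1 = 6.
And Σt·s = 104, Σs = 7.
So MᵀM·[p, q]ᵀ = Mᵀs: [[202, 28]; [28, 6]]·[p, q]ᵀ = [104, 7]ᵀ.
Eliminating q: 6·(row 1) − 28·(row 2) gives 428·p = 6·104 − 28·7 = 428, so p = 1.
Then q = (7 − 28·1)/6 = -7/2.
At t = 9: ŝ = (1)·(9) + (-7/2)·(1) = 11/2.

ŝ = 5.500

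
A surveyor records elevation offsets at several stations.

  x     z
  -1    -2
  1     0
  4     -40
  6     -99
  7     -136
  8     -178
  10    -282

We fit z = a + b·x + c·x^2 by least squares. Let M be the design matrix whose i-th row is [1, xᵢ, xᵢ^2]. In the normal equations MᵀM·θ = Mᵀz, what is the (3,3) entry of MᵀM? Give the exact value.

Row 3 ↔ basis x^2, column 3 ↔ basis x^2, so (MᵀM)_{3,3} = Σᵢ (x^2)·(x^2) = (1)·(1) + (1)·(1) + (16)·(16) + (36)·(36) + (49)·(49) + (64)·(64) + (100)·(100) = 18051.

18051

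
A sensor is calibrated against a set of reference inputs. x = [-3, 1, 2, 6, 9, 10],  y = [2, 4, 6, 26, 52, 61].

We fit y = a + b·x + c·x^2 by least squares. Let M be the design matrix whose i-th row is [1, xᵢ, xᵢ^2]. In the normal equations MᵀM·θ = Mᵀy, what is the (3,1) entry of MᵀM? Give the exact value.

Row 3 ↔ basis x^2, column 1 ↔ basis 1, so (MᵀM)_{3,1} = Σᵢ x^2 = (9)·(1) + (1)·(1) + (4)·(1) + (36)·(1) + (81)·(1) + (100)·(1) = 231.

231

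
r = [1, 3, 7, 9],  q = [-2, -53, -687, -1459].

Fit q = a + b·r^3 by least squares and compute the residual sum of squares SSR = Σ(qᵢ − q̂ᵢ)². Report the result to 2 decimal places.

SSR = 1.04

Forming XᵀX = [[4, 1100]; [1100, 649820]] and Xᵀq = [-2201, -1300685]ᵀ gives XᵀX·[a, b]ᵀ = Xᵀq.
Δ = 4·649820 − 1100² = 1389280.
a = ((-2201)·649820 − 1100·(-1300685))/1389280 = 3123/8683; b = (4·(-1300685) − 1100·(-2201))/1389280 = -69541/34732.
Residuals: -12415/34732, 24319/34732, -20813/34732, 8909/34732; SSR = 36223/34732.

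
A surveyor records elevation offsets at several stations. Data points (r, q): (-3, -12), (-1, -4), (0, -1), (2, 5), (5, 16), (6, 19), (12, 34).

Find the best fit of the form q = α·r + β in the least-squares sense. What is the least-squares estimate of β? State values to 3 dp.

β = -1.107

Setting ∂/∂α … = 0 gives: 219·α + 21·β = 652;  21·α + 7·β = 57.
det = 219·7 − 21² = 1092.
α = (652·7 − 21·57)/1092 = 37/12; β = (219·57 − 21·652)/1092 = -31/28.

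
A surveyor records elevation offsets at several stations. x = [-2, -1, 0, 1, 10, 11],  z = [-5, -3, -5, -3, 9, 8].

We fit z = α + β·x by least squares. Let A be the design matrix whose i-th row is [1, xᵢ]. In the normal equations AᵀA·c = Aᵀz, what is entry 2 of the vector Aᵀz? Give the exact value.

Entry 2 ↔ basis x, so (Aᵀz)_{2} = Σᵢ (x)·zᵢ = (-2)·(-5) + (-1)·(-3) + (0)·(-5) + (1)·(-3) + (10)·(9) + (11)·(8) = 188.

188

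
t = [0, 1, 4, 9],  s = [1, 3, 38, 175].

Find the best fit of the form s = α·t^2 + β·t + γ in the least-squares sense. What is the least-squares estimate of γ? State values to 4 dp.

Forming AᵀA = [[6818, 794, 98]; [794, 98, 14]; [98, 14, 4]] and Aᵀs = [14786, 1730, 217]ᵀ gives AᵀA·[α, β, γ]ᵀ = Aᵀs.
Row-reducing yields α = 4385/2172, β = 2659/2172, γ = 91/181.

γ = 0.5028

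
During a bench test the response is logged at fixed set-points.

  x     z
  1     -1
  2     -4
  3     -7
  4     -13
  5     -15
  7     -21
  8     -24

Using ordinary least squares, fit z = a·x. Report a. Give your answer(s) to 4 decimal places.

Compute the Gram sums: Σx·x = 168.
Right-hand side: Σx·z = -496.
AᵀA·[a]ᵀ = Aᵀz becomes [[168]]·[a]ᵀ = [-496]ᵀ.
a = (-496)/168 = -2.95238.

a = -2.9524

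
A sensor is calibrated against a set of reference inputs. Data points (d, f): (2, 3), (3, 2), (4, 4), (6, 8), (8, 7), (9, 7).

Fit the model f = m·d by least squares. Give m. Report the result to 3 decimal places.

Compute the Gram sums: Σd·d = 210.
And Σd·f = 195.
Normal equations: [[210]]·[m]ᵀ = [195]ᵀ.
m = 195/210 = 0.928571.

m = 0.929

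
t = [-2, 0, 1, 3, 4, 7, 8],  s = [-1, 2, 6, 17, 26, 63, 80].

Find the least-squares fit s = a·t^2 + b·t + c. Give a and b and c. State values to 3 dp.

Normal-equation sums: Σt^2·t^2 = 6851, Σt^2·t = 939, Σt^2 = 143, Σt·t = 143, Σt = 21, Σ1 = 7.
And Σt^2·s = 8778, Σt·s = 1244, Σs = 193.
MᵀM·[a, b, c]ᵀ = Mᵀs becomes [[6851, 939, 143]; [939, 143, 21]; [143, 21, 7]]·[a, b, c]ᵀ = [8778, 1244, 193]ᵀ.
Solving the 3×3 system (Gaussian elimination) gives a = 33371/37994, b = 103085/37994, c = 28286/18997.

a = 0.878, b = 2.713, c = 1.489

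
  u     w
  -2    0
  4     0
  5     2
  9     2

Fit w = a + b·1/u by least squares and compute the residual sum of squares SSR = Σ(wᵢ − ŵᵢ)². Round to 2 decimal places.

Sums needed: Σ1 = 4, Σ1/u = 11/180, Σ1/u·1/u = 11821/32400.
Right-hand side: Σw = 4, Σ1/u·w = 28/45.
MᵀM·[a, b]ᵀ = Mᵀw becomes [[4, 11/180]; [11/180, 11821/32400]]·[a, b]ᵀ = [4, 28/45]ᵀ.
Δ = 4·(11821/32400) − (11/180)² = 15721/10800.
a = (4·(11821/32400) − (11/180)·(28/45))/(15721/10800) = 46052/47163; b = (4·(28/45) − (11/180)·4)/(15721/10800) = 24240/15721.
Residuals: -9692/47163, -64232/47163, 33730/47163, 13398/15721; SSR = 147848/47163.

SSR = 3.13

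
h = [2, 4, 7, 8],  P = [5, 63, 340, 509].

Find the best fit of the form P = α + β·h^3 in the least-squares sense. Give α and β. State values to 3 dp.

α = -2.040, β = 0.998

The normal system MᵀM·[α, β]ᵀ = MᵀP is [[4, 927]; [927, 383953]]·[α, β]ᵀ = [917, 381300]ᵀ.
det = 4·383953 − 927² = 676483.
α = (917·383953 − 927·381300)/676483 = -1380199/676483; β = (4·381300 − 927·917)/676483 = 675141/676483.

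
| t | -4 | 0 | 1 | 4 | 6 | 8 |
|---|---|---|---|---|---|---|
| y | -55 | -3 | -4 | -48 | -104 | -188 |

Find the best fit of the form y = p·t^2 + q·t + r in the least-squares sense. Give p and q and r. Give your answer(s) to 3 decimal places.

Entries of XᵀX: Σt^2·t^2 = 5905, Σt^2·t = 729, Σt^2 = 133, Σt·t = 133, Σt = 15, Σ1 = 6.
And Σt^2·y = -17428, Σt·y = -2104, Σy = -402.
XᵀX·[p, q, r]ᵀ = Xᵀy becomes [[5905, 729, 133]; [729, 133, 15]; [133, 15, 6]]·[p, q, r]ᵀ = [-17428, -2104, -402]ᵀ.
Inverting the 3×3 Gram matrix, [p, q, r]ᵀ = [-283215/93874, 95573/93874, -11389/4267]ᵀ.

p = -3.017, q = 1.018, r = -2.669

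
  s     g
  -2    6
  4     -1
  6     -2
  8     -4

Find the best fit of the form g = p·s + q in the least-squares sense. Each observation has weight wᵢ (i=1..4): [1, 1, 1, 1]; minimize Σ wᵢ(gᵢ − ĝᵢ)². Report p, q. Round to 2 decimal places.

p = -1.00, q = 3.75

Setting ∂/∂p … = 0 gives: 120·p + 16·q = -60;  16·p + 4·q = -1.
(Σwᵢ·s·s = 120, Σwᵢ·s = 16, Σwᵢ·1 = 4, Σwᵢ·s·g = -60, Σwᵢ·g = -1.)
Δ = 120·4 − 16² = 224.
p = ((-60)·4 − 16·(-1))/224 = -1; q = (120·(-1) − 16·(-60))/224 = 15/4.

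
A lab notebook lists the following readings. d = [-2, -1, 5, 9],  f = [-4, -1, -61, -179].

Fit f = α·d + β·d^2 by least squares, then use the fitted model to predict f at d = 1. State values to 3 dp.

Forming MᵀM = [[111, 845]; [845, 7203]] and Mᵀf = [-1907, -16041]ᵀ gives MᵀM·[α, β]ᵀ = Mᵀf.
Δ = 111·7203 − 845² = 85508.
α = ((-1907)·7203 − 845·(-16041))/85508 = -45369/21377; β = (111·(-16041) − 845·(-1907))/85508 = -42284/21377.
At d = 1: f̂ = (-45369/21377)·(1) + (-42284/21377)·(1) = -87653/21377.

f̂ = -4.100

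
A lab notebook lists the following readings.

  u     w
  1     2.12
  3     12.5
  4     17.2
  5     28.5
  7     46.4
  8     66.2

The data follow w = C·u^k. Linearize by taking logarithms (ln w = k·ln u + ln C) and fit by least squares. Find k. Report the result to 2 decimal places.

k = 1.62

Linearized form: ln w = k·ln u + ln C. From the 6 transformed points,
AᵀA = [[13.8297, 8.1197]; [8.1197, 6]], rhs = [28.2956, 17.5019]ᵀ  (here Σln u = 8.1197, Σ(ln u)² = 13.8297, Σln w = 17.5019, Σln u·ln w = 28.2956).
Δ = 13.8297·6 − (8.1197)² = 17.0487; k = (28.2956·6 − 8.1197·17.5019)/17.0487 = 1.62260, ln C = (13.8297·17.5019 − 8.1197·28.2956)/17.0487 = 0.72115.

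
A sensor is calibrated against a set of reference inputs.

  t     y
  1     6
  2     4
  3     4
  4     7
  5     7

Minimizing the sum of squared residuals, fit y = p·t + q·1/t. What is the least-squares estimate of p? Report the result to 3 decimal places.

p = 1.222

MᵀM·[p, q]ᵀ = Mᵀy reads: 55·p + 5·q = 89;  5·p + (5269/3600)·q = 749/60.
(Σt·t = 55, Σt·1/t = 5, Σ1/t·1/t = 5269/3600, Σt·y = 89, Σ1/t·y = 749/60.)
det = 55·(5269/3600) − 5² = 39959/720.
p = (89·(5269/3600) − 5·(749/60))/(39959/720) = 244241/199795; q = (55·(749/60) − 5·89)/(39959/720) = 173940/39959.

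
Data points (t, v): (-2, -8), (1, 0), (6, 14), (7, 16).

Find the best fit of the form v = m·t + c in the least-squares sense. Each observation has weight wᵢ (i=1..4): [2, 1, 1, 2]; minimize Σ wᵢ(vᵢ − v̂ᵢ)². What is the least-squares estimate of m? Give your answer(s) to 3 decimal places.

Sums needed: Σwᵢ·t·t = 143, Σwᵢ·t = 17, Σwᵢ·1 = 6.
And Σwᵢ·t·v = 340, Σwᵢ·v = 30.
MᵀWM·[m, c]ᵀ = MᵀWv becomes [[143, 17]; [17, 6]]·[m, c]ᵀ = [340, 30]ᵀ.
det = 143·6 − 17² = 569.
m = (340·6 − 17·30)/569 = 1530/569; c = (143·30 − 17·340)/569 = -1490/569.

m = 2.689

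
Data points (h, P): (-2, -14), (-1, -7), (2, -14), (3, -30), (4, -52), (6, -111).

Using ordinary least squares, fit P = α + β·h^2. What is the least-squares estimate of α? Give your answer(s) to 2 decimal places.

α = -2.88

Normal-equation sums: Σ1 = 6, Σh^2 = 70, Σh^2·h^2 = 1666.
Moment sums: ΣP = -228, Σh^2·P = -5217.
Eliminating β: 1666·(row 1) − 70·(row 2) gives 5096·α = 1666·(-228) − 70·(-5217) = -14658, so α = -1047/364.
Then β = ((-5217) − 70·(-1047/364))/1666 = -7671/2548.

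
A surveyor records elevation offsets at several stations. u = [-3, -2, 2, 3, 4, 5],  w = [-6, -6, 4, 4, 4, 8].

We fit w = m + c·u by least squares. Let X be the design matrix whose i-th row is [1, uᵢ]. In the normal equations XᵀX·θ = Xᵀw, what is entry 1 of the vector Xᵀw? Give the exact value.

8

Entry 1 ↔ basis 1, so (Xᵀw)_{1} = Σᵢ wᵢ = (1)·(-6) + (1)·(-6) + (1)·(4) + (1)·(4) + (1)·(4) + (1)·(8) = 8.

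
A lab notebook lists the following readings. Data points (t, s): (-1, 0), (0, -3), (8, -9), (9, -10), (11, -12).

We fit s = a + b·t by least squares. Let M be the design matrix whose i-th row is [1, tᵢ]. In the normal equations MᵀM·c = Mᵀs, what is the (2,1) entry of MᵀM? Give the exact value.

Row 2 ↔ basis t, column 1 ↔ basis 1, so (MᵀM)_{2,1} = Σᵢ t = (-1)·(1) + (0)·(1) + (8)·(1) + (9)·(1) + (11)·(1) = 27.

27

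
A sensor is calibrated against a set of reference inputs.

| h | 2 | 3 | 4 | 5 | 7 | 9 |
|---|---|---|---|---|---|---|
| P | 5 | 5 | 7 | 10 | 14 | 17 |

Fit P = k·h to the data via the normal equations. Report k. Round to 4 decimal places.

Forming AᵀA = [[184]] and AᵀP = [354]ᵀ gives AᵀA·[k]ᵀ = AᵀP.
k = 354/184 = 1.92391.

k = 1.9239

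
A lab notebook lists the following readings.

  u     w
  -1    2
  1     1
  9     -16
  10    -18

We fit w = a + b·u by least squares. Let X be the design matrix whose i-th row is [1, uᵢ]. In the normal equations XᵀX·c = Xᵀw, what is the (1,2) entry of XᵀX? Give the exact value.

Row 1 ↔ basis 1, column 2 ↔ basis u, so (XᵀX)_{1,2} = Σᵢ u = (1)·(-1) + (1)·(1) + (1)·(9) + (1)·(10) = 19.

19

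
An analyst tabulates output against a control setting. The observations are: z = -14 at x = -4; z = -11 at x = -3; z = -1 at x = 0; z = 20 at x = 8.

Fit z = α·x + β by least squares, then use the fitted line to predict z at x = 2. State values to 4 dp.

ẑ = 3.4394

The normal equations are: 89·α + 1·β = 249;  1·α + 4·β = -6.
(Σx·x = 89, Σx = 1, Σ1 = 4, Σx·z = 249, Σz = -6.)
Δ = 89·4 − 1² = 355.
α = (249·4 − 1·(-6))/355 = 1002/355; β = (89·(-6) − 1·249)/355 = -783/355.
At x = 2: ẑ = (1002/355)·(2) + (-783/355)·(1) = 1221/355.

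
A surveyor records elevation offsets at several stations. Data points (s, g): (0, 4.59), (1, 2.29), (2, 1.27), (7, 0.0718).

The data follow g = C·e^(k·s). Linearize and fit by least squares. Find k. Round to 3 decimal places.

k = -0.587

Taking logs, ln g = k·s + ln C, so regress ln g on s.
AᵀA = [[54.0000, 10.0000]; [10.0000, 4]], rhs = [-17.1305, -0.0424]ᵀ  (here Σs = 10.0000, Σ(s)² = 54.0000, Σln g = -0.0424, Σs·ln g = -17.1305).
Solving (det = 116.0000): k = -0.58705, ln C = 1.45702.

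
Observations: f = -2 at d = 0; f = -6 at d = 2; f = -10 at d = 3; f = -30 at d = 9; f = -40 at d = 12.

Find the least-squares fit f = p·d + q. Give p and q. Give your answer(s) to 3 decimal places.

p = -3.253, q = -0.685

AᵀA·[p, q]ᵀ = Aᵀf reads: 238·p + 26·q = -792;  26·p + 5·q = -88.
Determinant 238·5 − 26² = 514.
p = ((-792)·5 − 26·(-88))/514 = -836/257; q = (238·(-88) − 26·(-792))/514 = -176/257.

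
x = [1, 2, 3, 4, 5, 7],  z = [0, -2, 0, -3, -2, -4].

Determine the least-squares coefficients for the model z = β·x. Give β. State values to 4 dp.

β = -0.5192

From the data, Σx·x = 104.
Moment sums: Σx·z = -54.
Normal equations: [[104]]·[β]ᵀ = [-54]ᵀ.
Hence β = -54 / 104 ≈ -0.519231.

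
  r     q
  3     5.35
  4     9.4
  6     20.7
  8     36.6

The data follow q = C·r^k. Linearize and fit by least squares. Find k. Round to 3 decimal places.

k = 1.959

With ln qᵢ as the transformed response and ln rᵢ as the regressor:
XᵀX = [[10.6632, 6.3561]; [6.3561, 4]], rhs = [17.8641, 10.5480]ᵀ  (here Σln r = 6.3561, Σ(ln r)² = 10.6632, Σln q = 10.5480, Σln r·ln q = 17.8641).
Solving (det = 2.2529): k = 1.95856, ln C = -0.47520.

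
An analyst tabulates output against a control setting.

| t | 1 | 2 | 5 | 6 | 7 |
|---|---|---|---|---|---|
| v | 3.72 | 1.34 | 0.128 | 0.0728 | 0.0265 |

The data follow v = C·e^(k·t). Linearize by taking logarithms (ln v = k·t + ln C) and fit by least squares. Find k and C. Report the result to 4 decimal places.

Let Y = ln v. Fitting Y = k·t + ln C by least squares:
XᵀX = [[115.0000, 21.0000]; [21.0000, 5]], rhs = [-49.5141, -6.7000]ᵀ  (here Σt = 21.0000, Σ(t)² = 115.0000, Σln v = -6.7000, Σt·ln v = -49.5141).
Slope k = (n·Σt·ln v − Σt·Σln v)/(n·Σ(t)² − (Σt)²) = (5·-49.5141 − 21.0000·-6.7000)/134.0000 = -0.79754; ln C = (Σln v − k·Σt)/n = 2.00968, so C = exp(2.00968) = 7.46096.

k = -0.7975, C = 7.4610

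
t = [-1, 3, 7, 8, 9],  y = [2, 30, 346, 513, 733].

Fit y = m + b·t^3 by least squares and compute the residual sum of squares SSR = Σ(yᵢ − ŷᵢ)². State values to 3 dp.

Compute the Gram sums: Σ1 = 5, Σt^3 = 1610, Σt^3·t^3 = 911964.
And Σy = 1624, Σt^3·y = 916499.
XᵀX·[m, b]ᵀ = Xᵀy becomes [[5, 1610]; [1610, 911964]]·[m, b]ᵀ = [1624, 916499]ᵀ.
Eliminating b: 911964·(row 1) − 1610·(row 2) gives 1967720·m = 911964·1624 − 1610·916499 = 5466146, so m = 2733073/983860.
Then b = (916499 − 1610·(2733073/983860))/911964 = 393571/393544.
Residuals: 437149/1967720, 433369/1967720, 390709/1967720, -1783773/983860, 2306319/1967720; SSR = 9441411/1967720.

SSR = 4.798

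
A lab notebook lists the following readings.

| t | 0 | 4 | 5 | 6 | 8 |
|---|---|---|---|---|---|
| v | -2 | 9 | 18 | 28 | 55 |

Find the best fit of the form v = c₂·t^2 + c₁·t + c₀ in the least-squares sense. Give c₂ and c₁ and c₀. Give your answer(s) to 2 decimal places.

Forming AᵀA = [[6273, 917, 141]; [917, 141, 23]; [141, 23, 5]] and Aᵀv = [5122, 734, 108]ᵀ gives AᵀA·[c₂, c₁, c₀]ᵀ = Aᵀv.
Inverting the 3×3 Gram matrix, [c₂, c₁, c₀]ᵀ = [153/143, -203/143, -292/143]ᵀ.

c₂ = 1.07, c₁ = -1.42, c₀ = -2.04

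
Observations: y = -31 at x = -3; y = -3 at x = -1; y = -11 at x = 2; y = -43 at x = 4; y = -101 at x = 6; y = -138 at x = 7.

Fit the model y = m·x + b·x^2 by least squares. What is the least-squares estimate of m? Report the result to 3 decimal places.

m = 1.137

With design matrix M, MᵀM = [[115, 603]; [603, 4051]] and Mᵀy = [-1670, -11412]ᵀ.
Determinant 115·4051 − 603² = 102256.
m = ((-1670)·4051 − 603·(-11412))/102256 = 58133/51128; b = (115·(-11412) − 603·(-1670))/102256 = -152685/51128.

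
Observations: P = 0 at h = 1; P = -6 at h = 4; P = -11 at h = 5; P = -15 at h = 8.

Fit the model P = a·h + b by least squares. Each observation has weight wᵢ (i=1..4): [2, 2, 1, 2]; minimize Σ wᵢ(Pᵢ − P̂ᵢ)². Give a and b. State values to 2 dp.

a = -2.18, b = 2.07

Sums needed: Σwᵢ·h·h = 187, Σwᵢ·h = 31, Σwᵢ·1 = 7.
Right-hand side: Σwᵢ·h·P = -343, Σwᵢ·P = -53.
XᵀWX·[a, b]ᵀ = XᵀWP becomes [[187, 31]; [31, 7]]·[a, b]ᵀ = [-343, -53]ᵀ.
Δ = 187·7 − 31² = 348.
a = ((-343)·7 − 31·(-53))/348 = -379/174; b = (187·(-53) − 31·(-343))/348 = 361/174.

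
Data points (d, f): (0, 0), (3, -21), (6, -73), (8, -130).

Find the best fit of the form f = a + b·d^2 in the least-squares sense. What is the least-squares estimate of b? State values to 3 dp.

b = -2.011

Entries of MᵀM: Σ1 = 4, Σd^2 = 109, Σd^2·d^2 = 5473.
And Σf = -224, Σd^2·f = -11137.
So MᵀM·[a, b]ᵀ = Mᵀf: [[4, 109]; [109, 5473]]·[a, b]ᵀ = [-224, -11137]ᵀ.
Δ = 4·5473 − 109² = 10011.
a = ((-224)·5473 − 109·(-11137))/10011 = -12019/10011; b = (4·(-11137) − 109·(-224))/10011 = -20132/10011.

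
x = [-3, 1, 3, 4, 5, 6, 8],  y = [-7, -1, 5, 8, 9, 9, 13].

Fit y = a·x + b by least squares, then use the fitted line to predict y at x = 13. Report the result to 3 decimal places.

ŷ = 23.195

MᵀM·[a, b]ᵀ = Mᵀy reads: 160·a + 24·b = 270;  24·a + 7·b = 36.
(Σx·x = 160, Σx = 24, Σ1 = 7, Σx·y = 270, Σy = 36.)
Determinant 160·7 − 24² = 544.
a = (270·7 − 24·36)/544 = 513/272; b = (160·36 − 24·270)/544 = -45/34.
At x = 13: ŷ = (513/272)·(13) + (-45/34)·(1) = 6309/272.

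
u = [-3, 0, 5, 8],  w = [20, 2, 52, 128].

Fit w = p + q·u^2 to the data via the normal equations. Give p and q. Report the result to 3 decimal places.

p = 2.306, q = 1.967

The normal system XᵀX·[p, q]ᵀ = Xᵀw is [[4, 98]; [98, 4802]]·[p, q]ᵀ = [202, 9672]ᵀ.
det = 4·4802 − 98² = 9604.
p = (202·4802 − 98·9672)/9604 = 113/49; q = (4·9672 − 98·202)/9604 = 4723/2401.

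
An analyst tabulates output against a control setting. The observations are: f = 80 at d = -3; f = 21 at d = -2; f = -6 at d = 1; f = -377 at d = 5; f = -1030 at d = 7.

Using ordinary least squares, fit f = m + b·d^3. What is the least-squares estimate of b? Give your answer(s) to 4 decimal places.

With design matrix X, XᵀX = [[5, 434]; [434, 134068]] and Xᵀf = [-1312, -402749]ᵀ.
Eliminating b: 134068·(row 1) − 434·(row 2) gives 481984·m = 134068·(-1312) − 434·(-402749) = -1104150, so m = -32475/14176.
Then b = ((-402749) − 434·(-32475/14176))/134068 = -84961/28352.

b = -2.9966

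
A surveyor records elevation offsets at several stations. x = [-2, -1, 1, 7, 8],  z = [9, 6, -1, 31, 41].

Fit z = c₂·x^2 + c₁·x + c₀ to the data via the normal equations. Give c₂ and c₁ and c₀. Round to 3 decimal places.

Forming AᵀA = [[6515, 847, 119]; [847, 119, 13]; [119, 13, 5]] and Aᵀz = [4184, 520, 86]ᵀ gives AᵀA·[c₂, c₁, c₀]ᵀ = Aᵀz.
Inverting the 3×3 Gram matrix, [c₂, c₁, c₀]ᵀ = [3159/3439, -7969/3439, 4686/3439]ᵀ.

c₂ = 0.919, c₁ = -2.317, c₀ = 1.363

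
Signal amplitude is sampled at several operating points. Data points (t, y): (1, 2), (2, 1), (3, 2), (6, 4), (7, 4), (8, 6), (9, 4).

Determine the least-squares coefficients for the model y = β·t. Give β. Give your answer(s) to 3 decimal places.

β = 0.598

With design matrix X, XᵀX = [[244]] and Xᵀy = [146]ᵀ.
β = 146/244 = 0.598361.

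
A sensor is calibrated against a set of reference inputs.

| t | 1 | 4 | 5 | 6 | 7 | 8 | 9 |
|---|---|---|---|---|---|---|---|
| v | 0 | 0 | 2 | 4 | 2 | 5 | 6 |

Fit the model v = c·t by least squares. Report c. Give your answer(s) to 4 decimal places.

c = 0.5221

With design matrix X, XᵀX = [[272]] and Xᵀv = [142]ᵀ.
Hence c = 142 / 272 ≈ 0.522059.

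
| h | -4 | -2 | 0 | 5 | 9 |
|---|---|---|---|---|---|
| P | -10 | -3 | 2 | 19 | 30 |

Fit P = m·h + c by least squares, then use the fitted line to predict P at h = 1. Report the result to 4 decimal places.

With design matrix A, AᵀA = [[126, 8]; [8, 5]] and AᵀP = [411, 38]ᵀ.
Eliminating c: 5·(row 1) − 8·(row 2) gives 566·m = 5·411 − 8·38 = 1751, so m = 1751/566.
Then c = (38 − 8·(1751/566))/5 = 750/283.
At h = 1: P̂ = (1751/566)·(1) + (750/283)·(1) = 3251/566.

P̂ = 5.7438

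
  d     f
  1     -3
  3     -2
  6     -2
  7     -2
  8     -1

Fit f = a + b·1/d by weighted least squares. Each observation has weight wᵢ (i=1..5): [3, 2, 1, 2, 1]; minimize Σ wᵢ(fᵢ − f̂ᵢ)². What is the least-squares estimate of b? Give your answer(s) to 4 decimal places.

Entries of MᵀWM: Σwᵢ·1 = 9, Σwᵢ·1/d = 713/168, Σwᵢ·1/d·1/d = 10369/3136.
For MᵀWf: Σwᵢ·f = -20, Σwᵢ·1/d·f = -1909/168.
MᵀWM·[a, b]ᵀ = MᵀWf becomes [[9, 713/168]; [713/168, 10369/3136]]·[a, b]ᵀ = [-20, -1909/168]ᵀ.
Determinant 9·(10369/3136) − (713/168)² = 740/63.
a = ((-20)·(10369/3136) − (713/168)·(-1909/168))/(740/63) = -505303/331520; b = (9·(-1909/168) − (713/168)·(-20))/(740/63) = -8763/5920.

b = -1.4802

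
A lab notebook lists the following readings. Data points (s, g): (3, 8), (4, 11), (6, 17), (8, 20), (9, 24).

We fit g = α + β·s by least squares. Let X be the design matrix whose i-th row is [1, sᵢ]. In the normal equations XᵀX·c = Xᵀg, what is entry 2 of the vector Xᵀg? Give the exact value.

Entry 2 ↔ basis s, so (Xᵀg)_{2} = Σᵢ (s)·gᵢ = (3)·(8) + (4)·(11) + (6)·(17) + (8)·(20) + (9)·(24) = 546.

546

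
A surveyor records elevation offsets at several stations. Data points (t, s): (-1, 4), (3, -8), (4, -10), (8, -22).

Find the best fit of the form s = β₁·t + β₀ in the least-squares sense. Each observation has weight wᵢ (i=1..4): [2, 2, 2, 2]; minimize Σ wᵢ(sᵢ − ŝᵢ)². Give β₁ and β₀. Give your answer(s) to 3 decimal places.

β₁ = -2.878, β₀ = 1.073

Sums needed: Σwᵢ·t·t = 180, Σwᵢ·t = 28, Σwᵢ·1 = 8.
Moment sums: Σwᵢ·t·s = -488, Σwᵢ·s = -72.
Normal equations: [[180, 28]; [28, 8]]·[β₁, β₀]ᵀ = [-488, -72]ᵀ.
Eliminating β₀: 8·(row 1) − 28·(row 2) gives 656·β₁ = 8·(-488) − 28·(-72) = -1888, so β₁ = -118/41.
Then β₀ = ((-72) − 28·(-118/41))/8 = 44/41.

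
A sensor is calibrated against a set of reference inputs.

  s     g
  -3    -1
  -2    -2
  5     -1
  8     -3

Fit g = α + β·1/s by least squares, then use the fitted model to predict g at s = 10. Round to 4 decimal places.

From the data, Σ1 = 4, Σ1/s = -61/120, Σ1/s·1/s = 6001/14400.
For Mᵀg: Σg = -7, Σ1/s·g = 91/120.
So MᵀM·[α, β]ᵀ = Mᵀg: [[4, -61/120]; [-61/120, 6001/14400]]·[α, β]ᵀ = [-7, 91/120]ᵀ.
Eliminating β: (6001/14400)·(row 1) − (-61/120)·(row 2) gives (6761/4800)·α = (6001/14400)·(-7) − (-61/120)·(91/120) = -1519/600, so α = -12152/6761.
Then β = ((91/120) − (-61/120)·(-12152/6761))/(6001/14400) = -2520/6761.
At s = 10: ĝ = (-12152/6761)·(1) + (-2520/6761)·(1/10) = -12404/6761.

ĝ = -1.8346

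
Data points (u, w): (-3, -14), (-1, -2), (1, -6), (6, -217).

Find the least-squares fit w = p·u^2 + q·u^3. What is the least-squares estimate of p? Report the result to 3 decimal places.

p = -3.054

Normal-equation sums: Σu^2·u^2 = 1379, Σu^2·u^3 = 7533, Σu^3·u^3 = 47387.
And Σu^2·w = -7946, Σu^3·w = -46498.
So MᵀM·[p, q]ᵀ = Mᵀw: [[1379, 7533]; [7533, 47387]]·[p, q]ᵀ = [-7946, -46498]ᵀ.
det = 1379·47387 − 7533² = 8600584.
p = ((-7946)·47387 − 7533·(-46498))/8600584 = -6566917/2150146; q = (1379·(-46498) − 7533·(-7946))/8600584 = -1065881/2150146.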